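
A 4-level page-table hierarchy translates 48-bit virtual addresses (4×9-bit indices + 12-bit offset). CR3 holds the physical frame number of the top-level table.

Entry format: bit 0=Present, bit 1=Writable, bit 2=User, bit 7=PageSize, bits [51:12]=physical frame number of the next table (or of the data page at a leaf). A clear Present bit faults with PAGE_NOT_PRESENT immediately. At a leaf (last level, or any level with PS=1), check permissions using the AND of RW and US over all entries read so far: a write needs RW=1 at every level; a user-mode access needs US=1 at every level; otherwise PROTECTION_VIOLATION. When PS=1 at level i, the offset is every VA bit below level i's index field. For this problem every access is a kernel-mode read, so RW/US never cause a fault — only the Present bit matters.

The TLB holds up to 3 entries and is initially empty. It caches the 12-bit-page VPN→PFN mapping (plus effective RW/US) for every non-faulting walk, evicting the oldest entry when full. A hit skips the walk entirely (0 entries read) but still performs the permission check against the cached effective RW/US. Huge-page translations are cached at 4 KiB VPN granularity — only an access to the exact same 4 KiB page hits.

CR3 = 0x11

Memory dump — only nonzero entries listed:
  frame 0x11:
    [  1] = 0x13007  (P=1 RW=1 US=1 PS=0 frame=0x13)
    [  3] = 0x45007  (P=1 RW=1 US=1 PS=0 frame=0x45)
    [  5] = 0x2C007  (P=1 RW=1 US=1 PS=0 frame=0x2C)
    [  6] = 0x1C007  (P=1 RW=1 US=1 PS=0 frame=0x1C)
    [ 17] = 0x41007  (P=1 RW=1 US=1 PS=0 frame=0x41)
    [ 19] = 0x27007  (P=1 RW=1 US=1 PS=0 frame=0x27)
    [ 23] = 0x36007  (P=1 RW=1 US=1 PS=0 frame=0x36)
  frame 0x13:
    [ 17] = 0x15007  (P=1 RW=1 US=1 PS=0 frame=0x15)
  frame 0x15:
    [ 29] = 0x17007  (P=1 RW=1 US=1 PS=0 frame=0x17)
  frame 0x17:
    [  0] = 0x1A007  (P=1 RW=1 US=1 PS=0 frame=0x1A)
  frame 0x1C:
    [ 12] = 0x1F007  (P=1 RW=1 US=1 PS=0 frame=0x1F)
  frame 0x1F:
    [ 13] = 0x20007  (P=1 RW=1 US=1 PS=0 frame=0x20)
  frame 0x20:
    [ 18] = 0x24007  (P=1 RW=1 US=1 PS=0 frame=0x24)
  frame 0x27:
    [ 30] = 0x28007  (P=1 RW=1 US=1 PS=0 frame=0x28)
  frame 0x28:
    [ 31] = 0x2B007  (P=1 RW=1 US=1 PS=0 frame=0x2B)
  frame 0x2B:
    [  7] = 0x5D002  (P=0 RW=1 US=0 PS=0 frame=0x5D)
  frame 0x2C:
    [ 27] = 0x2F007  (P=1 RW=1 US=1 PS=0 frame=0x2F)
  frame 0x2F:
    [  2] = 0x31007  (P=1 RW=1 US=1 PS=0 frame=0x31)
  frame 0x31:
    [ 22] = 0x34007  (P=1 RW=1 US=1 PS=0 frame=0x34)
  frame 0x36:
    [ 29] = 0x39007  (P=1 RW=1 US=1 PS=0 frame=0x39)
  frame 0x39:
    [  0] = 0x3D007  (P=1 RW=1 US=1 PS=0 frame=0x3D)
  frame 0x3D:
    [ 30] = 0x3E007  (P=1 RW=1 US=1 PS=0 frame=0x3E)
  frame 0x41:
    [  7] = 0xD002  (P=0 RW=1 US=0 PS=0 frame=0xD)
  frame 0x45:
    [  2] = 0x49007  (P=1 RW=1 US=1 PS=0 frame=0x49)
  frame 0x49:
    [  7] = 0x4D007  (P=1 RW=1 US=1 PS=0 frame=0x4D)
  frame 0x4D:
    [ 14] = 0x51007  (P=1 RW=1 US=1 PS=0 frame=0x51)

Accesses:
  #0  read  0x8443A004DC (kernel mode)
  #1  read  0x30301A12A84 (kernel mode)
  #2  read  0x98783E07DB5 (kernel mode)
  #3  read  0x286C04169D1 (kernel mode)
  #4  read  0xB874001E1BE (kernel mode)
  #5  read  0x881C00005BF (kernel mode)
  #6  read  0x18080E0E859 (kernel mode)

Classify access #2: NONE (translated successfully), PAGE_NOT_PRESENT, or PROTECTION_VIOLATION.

Per-access translation:
#0 VA=0x8443A004DC (r,kernel):
  [0] read 0x11 idx=1: raw=0x13007 flags P=1 W=1 U=1 S=0
  [1] read 0x13 idx=17: raw=0x15007 flags P=1 W=1 U=1 S=0
  [2] read 0x15 idx=29: raw=0x17007 flags P=1 W=1 U=1 S=0
  [3] read 0x17 idx=0: raw=0x1A007 flags P=1 W=1 U=1 S=0
  → PA=0x1A4DC  (4 entries read)
#1 VA=0x30301A12A84 (r,kernel):
  [0] read 0x11 idx=6: raw=0x1C007 flags P=1 W=1 U=1 S=0
  [1] read 0x1C idx=12: raw=0x1F007 flags P=1 W=1 U=1 S=0
  [2] read 0x1F idx=13: raw=0x20007 flags P=1 W=1 U=1 S=0
  [3] read 0x20 idx=18: raw=0x24007 flags P=1 W=1 U=1 S=0
  → PA=0x24A84  (4 entries read)
#2 VA=0x98783E07DB5 (r,kernel):
  [0] read 0x11 idx=19: raw=0x27007 flags P=1 W=1 U=1 S=0
  [1] read 0x27 idx=30: raw=0x28007 flags P=1 W=1 U=1 S=0
  [2] read 0x28 idx=31: raw=0x2B007 flags P=1 W=1 U=1 S=0
  [3] read 0x2B idx=7: raw=0x5D002 flags P=0 W=1 U=0 S=0
  ✗ PAGE_NOT_PRESENT  [4 reads]
#3 VA=0x286C04169D1 (r,kernel):
  [0] read 0x11 idx=5: raw=0x2C007 flags P=1 W=1 U=1 S=0
  [1] read 0x2C idx=27: raw=0x2F007 flags P=1 W=1 U=1 S=0
  [2] read 0x2F idx=2: raw=0x31007 flags P=1 W=1 U=1 S=0
  [3] read 0x31 idx=22: raw=0x34007 flags P=1 W=1 U=1 S=0
  → PA=0x349D1  (4 entries read)
#4 VA=0xB874001E1BE (r,kernel):
  [0] read 0x11 idx=23: raw=0x36007 flags P=1 W=1 U=1 S=0
  [1] read 0x36 idx=29: raw=0x39007 flags P=1 W=1 U=1 S=0
  [2] read 0x39 idx=0: raw=0x3D007 flags P=1 W=1 U=1 S=0
  [3] read 0x3D idx=30: raw=0x3E007 flags P=1 W=1 U=1 S=0
  → PA=0x3E1BE  (4 entries read)
#5 VA=0x881C00005BF (r,kernel):
  [0] read 0x11 idx=17: raw=0x41007 flags P=1 W=1 U=1 S=0
  [1] read 0x41 idx=7: raw=0xD002 flags P=0 W=1 U=0 S=0
  ✗ PAGE_NOT_PRESENT  [2 reads]
#6 VA=0x18080E0E859 (r,kernel):
  [0] read 0x11 idx=3: raw=0x45007 flags P=1 W=1 U=1 S=0
  [1] read 0x45 idx=2: raw=0x49007 flags P=1 W=1 U=1 S=0
  [2] read 0x49 idx=7: raw=0x4D007 flags P=1 W=1 U=1 S=0
  [3] read 0x4D idx=14: raw=0x51007 flags P=1 W=1 U=1 S=0
  → PA=0x51859  (4 entries read)

Access #2 fault: PAGE_NOT_PRESENT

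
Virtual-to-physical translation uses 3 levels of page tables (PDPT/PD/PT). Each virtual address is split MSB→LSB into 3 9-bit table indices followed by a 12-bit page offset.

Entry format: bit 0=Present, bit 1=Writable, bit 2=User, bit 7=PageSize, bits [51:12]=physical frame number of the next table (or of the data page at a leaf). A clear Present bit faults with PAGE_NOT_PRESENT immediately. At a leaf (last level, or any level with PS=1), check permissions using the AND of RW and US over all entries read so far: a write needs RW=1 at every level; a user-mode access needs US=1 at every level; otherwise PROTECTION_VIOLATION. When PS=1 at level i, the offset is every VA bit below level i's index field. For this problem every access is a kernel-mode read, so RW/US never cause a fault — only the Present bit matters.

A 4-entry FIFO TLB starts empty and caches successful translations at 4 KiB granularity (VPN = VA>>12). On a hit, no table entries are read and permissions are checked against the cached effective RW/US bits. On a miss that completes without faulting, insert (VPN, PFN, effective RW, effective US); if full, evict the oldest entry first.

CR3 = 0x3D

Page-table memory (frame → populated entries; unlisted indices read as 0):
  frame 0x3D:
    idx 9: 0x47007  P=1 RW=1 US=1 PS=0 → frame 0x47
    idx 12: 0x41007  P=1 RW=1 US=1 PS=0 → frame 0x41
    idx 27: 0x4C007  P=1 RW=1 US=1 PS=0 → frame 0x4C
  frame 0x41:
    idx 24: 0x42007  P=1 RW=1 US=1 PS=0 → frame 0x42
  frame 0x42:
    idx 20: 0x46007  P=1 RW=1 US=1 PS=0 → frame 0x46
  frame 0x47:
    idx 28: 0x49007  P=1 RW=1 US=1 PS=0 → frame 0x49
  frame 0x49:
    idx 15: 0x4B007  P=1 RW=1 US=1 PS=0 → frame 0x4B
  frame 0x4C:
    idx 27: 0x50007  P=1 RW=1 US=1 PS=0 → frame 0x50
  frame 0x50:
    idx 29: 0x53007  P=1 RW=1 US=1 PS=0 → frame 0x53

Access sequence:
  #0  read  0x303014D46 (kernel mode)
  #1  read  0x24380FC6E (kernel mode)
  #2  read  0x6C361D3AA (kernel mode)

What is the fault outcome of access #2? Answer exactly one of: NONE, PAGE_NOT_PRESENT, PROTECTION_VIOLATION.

Per-access translation:
#0 VA=0x303014D46 (r,kernel):
  [0] read 0x3D idx=12: raw=0x41007 flags P=1 W=1 U=1 S=0
  [1] read 0x41 idx=24: raw=0x42007 flags P=1 W=1 U=1 S=0
  [2] read 0x42 idx=20: raw=0x46007 flags P=1 W=1 U=1 S=0
  ✓ 0x46D46  — 3 lookups
#1 VA=0x24380FC6E (r,kernel):
  [0] read 0x3D idx=9: raw=0x47007 flags P=1 W=1 U=1 S=0
  [1] read 0x47 idx=28: raw=0x49007 flags P=1 W=1 U=1 S=0
  [2] read 0x49 idx=15: raw=0x4B007 flags P=1 W=1 U=1 S=0
  ✓ 0x4BC6E  — 3 lookups
#2 VA=0x6C361D3AA (r,kernel):
  [0] read 0x3D idx=27: raw=0x4C007 flags P=1 W=1 U=1 S=0
  [1] read 0x4C idx=27: raw=0x50007 flags P=1 W=1 U=1 S=0
  [2] read 0x50 idx=29: raw=0x53007 flags P=1 W=1 U=1 S=0
  ✓ 0x533AA  — 3 lookups

Access #2 fault: NONE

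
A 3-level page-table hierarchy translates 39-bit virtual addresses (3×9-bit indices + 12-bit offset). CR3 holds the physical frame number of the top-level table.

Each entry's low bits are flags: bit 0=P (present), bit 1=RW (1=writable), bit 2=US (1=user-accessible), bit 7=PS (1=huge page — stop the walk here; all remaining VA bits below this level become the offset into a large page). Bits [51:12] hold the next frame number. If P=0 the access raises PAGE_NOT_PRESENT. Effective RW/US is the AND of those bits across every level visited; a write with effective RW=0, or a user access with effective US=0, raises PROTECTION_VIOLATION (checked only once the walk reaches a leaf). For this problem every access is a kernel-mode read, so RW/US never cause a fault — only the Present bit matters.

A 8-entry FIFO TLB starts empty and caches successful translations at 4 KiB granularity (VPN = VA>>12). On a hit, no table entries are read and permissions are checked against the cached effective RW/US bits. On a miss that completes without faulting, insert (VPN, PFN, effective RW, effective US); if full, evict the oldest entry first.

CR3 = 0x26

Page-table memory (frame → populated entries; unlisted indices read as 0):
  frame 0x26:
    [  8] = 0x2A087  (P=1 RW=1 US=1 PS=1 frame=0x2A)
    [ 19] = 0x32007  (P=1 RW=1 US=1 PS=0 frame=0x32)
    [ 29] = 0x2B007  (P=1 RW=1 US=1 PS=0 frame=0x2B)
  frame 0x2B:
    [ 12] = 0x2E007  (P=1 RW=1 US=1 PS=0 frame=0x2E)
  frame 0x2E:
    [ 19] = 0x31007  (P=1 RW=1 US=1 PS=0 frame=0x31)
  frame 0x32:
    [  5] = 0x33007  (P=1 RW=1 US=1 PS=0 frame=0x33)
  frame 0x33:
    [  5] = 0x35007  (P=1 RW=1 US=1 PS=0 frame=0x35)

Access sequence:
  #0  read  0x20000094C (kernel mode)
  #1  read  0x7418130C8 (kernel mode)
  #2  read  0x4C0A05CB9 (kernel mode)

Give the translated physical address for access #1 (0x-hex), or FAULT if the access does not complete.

Trace:
#0 VA=0x20000094C (r,kernel):
  L0 @0x26[8] → 0x2A087  P=1,RW=1,US=1,PS=1
  ✓ 0x2A94C (huge @L0)  — 1 lookups
#1 VA=0x7418130C8 (r,kernel):
  L0 @0x26[29] → 0x2B007  P=1,RW=1,US=1,PS=0
  L1 @0x2B[12] → 0x2E007  P=1,RW=1,US=1,PS=0
  L2 @0x2E[19] → 0x31007  P=1,RW=1,US=1,PS=0
  ✓ 0x310C8  — 3 lookups
#2 VA=0x4C0A05CB9 (r,kernel):
  L0 @0x26[19] → 0x32007  P=1,RW=1,US=1,PS=0
  L1 @0x32[5] → 0x33007  P=1,RW=1,US=1,PS=0
  L2 @0x33[5] → 0x35007  P=1,RW=1,US=1,PS=0
  ✓ 0x35CB9  — 3 lookups

Access #1 PA: 0x310C8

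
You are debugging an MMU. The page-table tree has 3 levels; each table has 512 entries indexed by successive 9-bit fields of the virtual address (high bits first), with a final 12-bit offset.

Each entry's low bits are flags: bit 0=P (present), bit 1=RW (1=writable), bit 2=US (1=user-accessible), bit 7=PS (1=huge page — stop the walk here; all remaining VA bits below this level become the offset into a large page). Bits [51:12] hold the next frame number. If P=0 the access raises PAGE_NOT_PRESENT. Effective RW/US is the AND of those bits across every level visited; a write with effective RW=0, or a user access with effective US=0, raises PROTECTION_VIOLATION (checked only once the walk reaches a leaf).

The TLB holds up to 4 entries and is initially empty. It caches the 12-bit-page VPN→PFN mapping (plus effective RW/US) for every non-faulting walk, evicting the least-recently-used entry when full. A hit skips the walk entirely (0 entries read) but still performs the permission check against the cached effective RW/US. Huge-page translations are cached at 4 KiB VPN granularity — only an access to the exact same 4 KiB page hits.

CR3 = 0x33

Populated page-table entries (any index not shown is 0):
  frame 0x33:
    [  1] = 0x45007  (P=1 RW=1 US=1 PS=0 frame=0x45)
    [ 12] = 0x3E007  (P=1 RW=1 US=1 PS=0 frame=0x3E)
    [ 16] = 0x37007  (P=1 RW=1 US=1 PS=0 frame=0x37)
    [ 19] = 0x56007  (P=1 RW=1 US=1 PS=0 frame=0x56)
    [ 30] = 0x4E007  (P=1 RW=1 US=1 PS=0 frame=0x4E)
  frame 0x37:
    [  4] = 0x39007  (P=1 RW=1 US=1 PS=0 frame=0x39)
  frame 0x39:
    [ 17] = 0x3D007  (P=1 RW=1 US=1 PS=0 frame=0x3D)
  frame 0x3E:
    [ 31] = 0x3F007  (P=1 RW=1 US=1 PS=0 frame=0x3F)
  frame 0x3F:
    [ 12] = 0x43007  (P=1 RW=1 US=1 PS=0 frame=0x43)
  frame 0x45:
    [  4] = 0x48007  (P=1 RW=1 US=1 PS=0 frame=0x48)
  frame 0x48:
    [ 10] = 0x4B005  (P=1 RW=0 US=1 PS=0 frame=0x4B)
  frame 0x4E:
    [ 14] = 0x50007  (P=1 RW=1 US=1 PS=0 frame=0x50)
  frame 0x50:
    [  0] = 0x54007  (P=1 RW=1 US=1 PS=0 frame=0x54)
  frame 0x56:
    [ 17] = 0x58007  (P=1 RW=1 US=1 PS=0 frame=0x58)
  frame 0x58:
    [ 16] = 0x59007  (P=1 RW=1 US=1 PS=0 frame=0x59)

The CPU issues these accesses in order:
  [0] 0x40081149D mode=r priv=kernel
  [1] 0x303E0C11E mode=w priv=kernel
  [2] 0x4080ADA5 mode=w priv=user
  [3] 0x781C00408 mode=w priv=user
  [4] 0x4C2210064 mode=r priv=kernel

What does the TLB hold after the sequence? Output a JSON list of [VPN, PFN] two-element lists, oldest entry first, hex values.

Walk each access:
#0 VA=0x40081149D (r,kernel):
  L0 @0x33[16] → 0x37007  P=1,RW=1,US=1,PS=0
  L1 @0x37[4] → 0x39007  P=1,RW=1,US=1,PS=0
  L2 @0x39[17] → 0x3D007  P=1,RW=1,US=1,PS=0
  ⇒ phys 0x3D49D  [3 reads]
#1 VA=0x303E0C11E (w,kernel):
  L0 @0x33[12] → 0x3E007  P=1,RW=1,US=1,PS=0
  L1 @0x3E[31] → 0x3F007  P=1,RW=1,US=1,PS=0
  L2 @0x3F[12] → 0x43007  P=1,RW=1,US=1,PS=0
  ⇒ phys 0x4311E  [3 reads]
#2 VA=0x4080ADA5 (w,user):
  L0 @0x33[1] → 0x45007  P=1,RW=1,US=1,PS=0
  L1 @0x45[4] → 0x48007  P=1,RW=1,US=1,PS=0
  L2 @0x48[10] → 0x4B005  P=1,RW=0,US=1,PS=0
  ⇒ fault: PROTECTION_VIOLATION  — 3 lookups
#3 VA=0x781C00408 (w,user):
  L0 @0x33[30] → 0x4E007  P=1,RW=1,US=1,PS=0
  L1 @0x4E[14] → 0x50007  P=1,RW=1,US=1,PS=0
  L2 @0x50[0] → 0x54007  P=1,RW=1,US=1,PS=0
  ⇒ phys 0x54408  [3 reads]
#4 VA=0x4C2210064 (r,kernel):
  L0 @0x33[19] → 0x56007  P=1,RW=1,US=1,PS=0
  L1 @0x56[17] → 0x58007  P=1,RW=1,US=1,PS=0
  L2 @0x58[16] → 0x59007  P=1,RW=1,US=1,PS=0
  ⇒ phys 0x59064  [3 reads]

TLB: [["0x400811", "0x3D"], ["0x303E0C", "0x43"], ["0x781C00", "0x54"], ["0x4C2210", "0x59"]]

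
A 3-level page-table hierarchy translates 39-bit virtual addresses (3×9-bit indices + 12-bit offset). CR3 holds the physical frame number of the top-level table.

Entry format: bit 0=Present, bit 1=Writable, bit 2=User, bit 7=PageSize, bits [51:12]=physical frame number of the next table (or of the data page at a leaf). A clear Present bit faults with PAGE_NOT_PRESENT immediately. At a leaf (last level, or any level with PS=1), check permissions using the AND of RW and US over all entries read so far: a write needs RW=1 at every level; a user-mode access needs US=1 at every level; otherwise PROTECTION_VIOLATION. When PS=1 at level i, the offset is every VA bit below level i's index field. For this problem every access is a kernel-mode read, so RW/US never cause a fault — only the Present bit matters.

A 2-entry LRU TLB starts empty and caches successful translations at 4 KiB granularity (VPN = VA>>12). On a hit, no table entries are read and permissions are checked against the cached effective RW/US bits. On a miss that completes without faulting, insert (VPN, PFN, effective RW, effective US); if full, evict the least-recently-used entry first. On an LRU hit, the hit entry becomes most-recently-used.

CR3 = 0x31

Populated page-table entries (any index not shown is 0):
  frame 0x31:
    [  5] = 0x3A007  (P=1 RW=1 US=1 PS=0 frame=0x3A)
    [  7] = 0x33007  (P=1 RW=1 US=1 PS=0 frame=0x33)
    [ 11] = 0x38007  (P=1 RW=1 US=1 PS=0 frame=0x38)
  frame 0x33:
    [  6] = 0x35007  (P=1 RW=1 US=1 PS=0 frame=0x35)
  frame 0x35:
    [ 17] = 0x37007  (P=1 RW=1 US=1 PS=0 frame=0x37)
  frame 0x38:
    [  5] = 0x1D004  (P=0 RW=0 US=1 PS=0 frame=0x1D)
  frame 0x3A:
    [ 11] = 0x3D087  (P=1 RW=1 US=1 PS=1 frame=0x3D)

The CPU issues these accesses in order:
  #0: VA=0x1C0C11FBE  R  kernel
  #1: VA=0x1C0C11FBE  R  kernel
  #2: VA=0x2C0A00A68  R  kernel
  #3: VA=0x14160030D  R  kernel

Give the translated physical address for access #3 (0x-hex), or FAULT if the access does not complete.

Per-access translation:
#0 VA=0x1C0C11FBE (r,kernel):
  lvl0: tbl 0x31, slot 7 ⇒ 0x33007 (P1/RW1/US1/PS0)
  lvl1: tbl 0x33, slot 6 ⇒ 0x35007 (P1/RW1/US1/PS0)
  lvl2: tbl 0x35, slot 17 ⇒ 0x37007 (P1/RW1/US1/PS0)
  → PA=0x37FBE  (3 entries read)
#1 VA=0x1C0C11FBE (r,kernel):
  TLB hit vpn=0x1C0C11 → PA=0x37FBE
#2 VA=0x2C0A00A68 (r,kernel):
  lvl0: tbl 0x31, slot 11 ⇒ 0x38007 (P1/RW1/US1/PS0)
  lvl1: tbl 0x38, slot 5 ⇒ 0x1D004 (P0/RW0/US1/PS0)
  → PAGE_NOT_PRESENT  (2 entries read)
#3 VA=0x14160030D (r,kernel):
  lvl0: tbl 0x31, slot 5 ⇒ 0x3A007 (P1/RW1/US1/PS0)
  lvl1: tbl 0x3A, slot 11 ⇒ 0x3D087 (P1/RW1/US1/PS1)
  → PA=0x3D30D (huge @L1)  (2 entries read)

Access #3 PA: 0x3D30D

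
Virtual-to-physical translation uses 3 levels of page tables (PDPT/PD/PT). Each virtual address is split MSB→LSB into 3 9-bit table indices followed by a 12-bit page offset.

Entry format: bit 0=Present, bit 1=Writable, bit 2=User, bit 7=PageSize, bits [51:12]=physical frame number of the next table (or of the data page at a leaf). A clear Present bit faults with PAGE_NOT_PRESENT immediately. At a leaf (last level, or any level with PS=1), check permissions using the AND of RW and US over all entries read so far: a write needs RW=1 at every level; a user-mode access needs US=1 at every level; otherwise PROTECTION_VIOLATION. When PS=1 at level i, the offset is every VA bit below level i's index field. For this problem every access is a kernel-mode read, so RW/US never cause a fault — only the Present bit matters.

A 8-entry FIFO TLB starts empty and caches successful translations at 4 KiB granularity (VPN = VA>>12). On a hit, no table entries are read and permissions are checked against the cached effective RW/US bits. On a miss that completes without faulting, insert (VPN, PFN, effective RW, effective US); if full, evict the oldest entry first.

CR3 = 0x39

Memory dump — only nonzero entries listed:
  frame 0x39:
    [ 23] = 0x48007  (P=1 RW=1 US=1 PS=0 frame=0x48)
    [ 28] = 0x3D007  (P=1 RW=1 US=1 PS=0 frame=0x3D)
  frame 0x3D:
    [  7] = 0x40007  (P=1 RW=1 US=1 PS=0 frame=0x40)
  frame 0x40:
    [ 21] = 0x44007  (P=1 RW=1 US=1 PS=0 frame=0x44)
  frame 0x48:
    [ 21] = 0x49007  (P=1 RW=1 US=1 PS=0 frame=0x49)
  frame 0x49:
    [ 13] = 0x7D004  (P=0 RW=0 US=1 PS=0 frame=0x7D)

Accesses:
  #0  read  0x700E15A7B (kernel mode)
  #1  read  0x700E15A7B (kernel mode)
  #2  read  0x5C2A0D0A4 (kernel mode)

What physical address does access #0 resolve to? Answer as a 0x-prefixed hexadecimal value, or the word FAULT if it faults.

Walk each access:
#0 VA=0x700E15A7B (r,kernel):
  [0] read 0x39 idx=28: raw=0x3D007 flags P=1 W=1 U=1 S=0
  [1] read 0x3D idx=7: raw=0x40007 flags P=1 W=1 U=1 S=0
  [2] read 0x40 idx=21: raw=0x44007 flags P=1 W=1 U=1 S=0
  ✓ 0x44A7B  — 3 lookups
#1 VA=0x700E15A7B (r,kernel):
  TLB hit vpn=0x700E15 → PA=0x44A7B
#2 VA=0x5C2A0D0A4 (r,kernel):
  [0] read 0x39 idx=23: raw=0x48007 flags P=1 W=1 U=1 S=0
  [1] read 0x48 idx=21: raw=0x49007 flags P=1 W=1 U=1 S=0
  [2] read 0x49 idx=13: raw=0x7D004 flags P=0 W=0 U=1 S=0
  ✗ PAGE_NOT_PRESENT  [3 reads]

Access #0 PA: 0x44A7B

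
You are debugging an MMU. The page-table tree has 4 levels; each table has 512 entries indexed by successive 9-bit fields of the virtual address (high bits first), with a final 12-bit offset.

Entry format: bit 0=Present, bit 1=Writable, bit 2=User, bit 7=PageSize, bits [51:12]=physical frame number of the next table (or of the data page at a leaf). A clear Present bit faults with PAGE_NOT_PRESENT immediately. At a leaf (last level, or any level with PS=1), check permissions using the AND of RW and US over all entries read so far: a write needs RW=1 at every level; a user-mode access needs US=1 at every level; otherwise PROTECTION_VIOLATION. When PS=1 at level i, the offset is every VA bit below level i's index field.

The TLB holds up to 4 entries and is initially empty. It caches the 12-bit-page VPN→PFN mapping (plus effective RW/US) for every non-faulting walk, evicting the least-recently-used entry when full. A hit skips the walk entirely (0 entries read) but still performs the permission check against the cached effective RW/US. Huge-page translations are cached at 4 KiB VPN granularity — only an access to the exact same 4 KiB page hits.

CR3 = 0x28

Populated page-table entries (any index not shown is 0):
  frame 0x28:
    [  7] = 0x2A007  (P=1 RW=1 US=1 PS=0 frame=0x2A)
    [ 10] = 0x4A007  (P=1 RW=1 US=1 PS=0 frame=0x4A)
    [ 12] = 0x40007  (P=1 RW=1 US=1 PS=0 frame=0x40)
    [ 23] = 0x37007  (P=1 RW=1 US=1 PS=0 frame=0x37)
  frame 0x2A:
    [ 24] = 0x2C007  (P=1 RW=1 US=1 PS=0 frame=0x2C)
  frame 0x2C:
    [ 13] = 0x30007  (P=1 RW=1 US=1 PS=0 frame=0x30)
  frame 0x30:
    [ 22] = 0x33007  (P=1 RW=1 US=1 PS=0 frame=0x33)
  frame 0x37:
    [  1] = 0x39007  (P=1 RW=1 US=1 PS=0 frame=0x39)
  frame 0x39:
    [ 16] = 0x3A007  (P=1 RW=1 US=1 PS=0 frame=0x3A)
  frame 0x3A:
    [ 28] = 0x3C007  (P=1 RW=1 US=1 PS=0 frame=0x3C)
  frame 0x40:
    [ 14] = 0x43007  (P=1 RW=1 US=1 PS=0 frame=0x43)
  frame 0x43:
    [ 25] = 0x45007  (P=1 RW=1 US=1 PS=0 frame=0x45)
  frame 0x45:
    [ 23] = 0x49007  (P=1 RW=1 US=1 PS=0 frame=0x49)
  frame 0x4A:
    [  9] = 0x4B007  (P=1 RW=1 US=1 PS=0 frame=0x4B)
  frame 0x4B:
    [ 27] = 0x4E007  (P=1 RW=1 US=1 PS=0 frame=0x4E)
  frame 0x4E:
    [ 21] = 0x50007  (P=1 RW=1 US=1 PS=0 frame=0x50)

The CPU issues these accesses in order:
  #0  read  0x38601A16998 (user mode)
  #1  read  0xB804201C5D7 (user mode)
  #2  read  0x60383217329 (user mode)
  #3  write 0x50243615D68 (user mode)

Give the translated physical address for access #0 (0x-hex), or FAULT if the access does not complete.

Trace:
#0 VA=0x38601A16998 (r,user):
  lvl0: tbl 0x28, slot 7 ⇒ 0x2A007 (P1/RW1/US1/PS0)
  lvl1: tbl 0x2A, slot 24 ⇒ 0x2C007 (P1/RW1/US1/PS0)
  lvl2: tbl 0x2C, slot 13 ⇒ 0x30007 (P1/RW1/US1/PS0)
  lvl3: tbl 0x30, slot 22 ⇒ 0x33007 (P1/RW1/US1/PS0)
  → PA=0x33998  (4 entries read)
#1 VA=0xB804201C5D7 (r,user):
  lvl0: tbl 0x28, slot 23 ⇒ 0x37007 (P1/RW1/US1/PS0)
  lvl1: tbl 0x37, slot 1 ⇒ 0x39007 (P1/RW1/US1/PS0)
  lvl2: tbl 0x39, slot 16 ⇒ 0x3A007 (P1/RW1/US1/PS0)
  lvl3: tbl 0x3A, slot 28 ⇒ 0x3C007 (P1/RW1/US1/PS0)
  → PA=0x3C5D7  (4 entries read)
#2 VA=0x60383217329 (r,user):
  lvl0: tbl 0x28, slot 12 ⇒ 0x40007 (P1/RW1/US1/PS0)
  lvl1: tbl 0x40, slot 14 ⇒ 0x43007 (P1/RW1/US1/PS0)
  lvl2: tbl 0x43, slot 25 ⇒ 0x45007 (P1/RW1/US1/PS0)
  lvl3: tbl 0x45, slot 23 ⇒ 0x49007 (P1/RW1/US1/PS0)
  → PA=0x49329  (4 entries read)
#3 VA=0x50243615D68 (w,user):
  lvl0: tbl 0x28, slot 10 ⇒ 0x4A007 (P1/RW1/US1/PS0)
  lvl1: tbl 0x4A, slot 9 ⇒ 0x4B007 (P1/RW1/US1/PS0)
  lvl2: tbl 0x4B, slot 27 ⇒ 0x4E007 (P1/RW1/US1/PS0)
  lvl3: tbl 0x4E, slot 21 ⇒ 0x50007 (P1/RW1/US1/PS0)
  → PA=0x50D68  (4 entries read)

Access #0 PA: 0x33998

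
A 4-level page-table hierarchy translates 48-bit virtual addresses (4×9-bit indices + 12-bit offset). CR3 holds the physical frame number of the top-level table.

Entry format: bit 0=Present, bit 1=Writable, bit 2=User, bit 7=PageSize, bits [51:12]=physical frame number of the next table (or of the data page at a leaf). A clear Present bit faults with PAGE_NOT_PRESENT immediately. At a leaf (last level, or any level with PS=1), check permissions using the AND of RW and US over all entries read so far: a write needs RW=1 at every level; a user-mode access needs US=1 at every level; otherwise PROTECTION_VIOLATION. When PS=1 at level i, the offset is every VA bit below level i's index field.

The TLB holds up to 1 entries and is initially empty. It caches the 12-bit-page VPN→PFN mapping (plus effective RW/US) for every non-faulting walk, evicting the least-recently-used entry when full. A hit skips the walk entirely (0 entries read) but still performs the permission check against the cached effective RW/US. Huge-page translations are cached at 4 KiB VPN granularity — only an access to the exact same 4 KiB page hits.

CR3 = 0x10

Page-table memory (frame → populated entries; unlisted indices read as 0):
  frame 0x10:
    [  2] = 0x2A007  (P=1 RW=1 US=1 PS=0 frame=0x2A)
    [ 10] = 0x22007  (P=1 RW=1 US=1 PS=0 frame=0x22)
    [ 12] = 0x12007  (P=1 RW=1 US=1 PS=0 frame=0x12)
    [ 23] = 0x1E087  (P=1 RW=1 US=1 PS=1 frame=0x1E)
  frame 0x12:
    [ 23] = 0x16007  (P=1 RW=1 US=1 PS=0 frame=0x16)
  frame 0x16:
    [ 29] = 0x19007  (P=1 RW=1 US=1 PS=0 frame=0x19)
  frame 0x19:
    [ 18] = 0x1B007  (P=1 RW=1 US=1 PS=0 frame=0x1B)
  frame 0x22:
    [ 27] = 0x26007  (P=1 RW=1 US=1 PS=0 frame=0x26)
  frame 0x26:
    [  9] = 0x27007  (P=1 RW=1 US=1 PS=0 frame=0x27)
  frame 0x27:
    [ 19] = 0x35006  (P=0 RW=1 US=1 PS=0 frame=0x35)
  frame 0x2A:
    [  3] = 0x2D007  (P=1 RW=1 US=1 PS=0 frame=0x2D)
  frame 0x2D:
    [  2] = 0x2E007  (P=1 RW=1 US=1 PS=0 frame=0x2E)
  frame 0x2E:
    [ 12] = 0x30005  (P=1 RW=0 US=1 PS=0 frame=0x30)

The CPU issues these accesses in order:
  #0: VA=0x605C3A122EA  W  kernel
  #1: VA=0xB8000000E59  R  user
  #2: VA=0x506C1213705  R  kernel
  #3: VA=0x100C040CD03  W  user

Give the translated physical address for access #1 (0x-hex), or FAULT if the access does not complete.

Per-access translation:
#0 VA=0x605C3A122EA (w,kernel):
  lvl0: tbl 0x10, slot 12 ⇒ 0x12007 (P1/RW1/US1/PS0)
  lvl1: tbl 0x12, slot 23 ⇒ 0x16007 (P1/RW1/US1/PS0)
  lvl2: tbl 0x16, slot 29 ⇒ 0x19007 (P1/RW1/US1/PS0)
  lvl3: tbl 0x19, slot 18 ⇒ 0x1B007 (P1/RW1/US1/PS0)
  ⇒ phys 0x1B2EA  [4 reads]
#1 VA=0xB8000000E59 (r,user):
  lvl0: tbl 0x10, slot 23 ⇒ 0x1E087 (P1/RW1/US1/PS1)
  ⇒ phys 0x1EE59 (huge @L0)  [1 reads]
#2 VA=0x506C1213705 (r,kernel):
  lvl0: tbl 0x10, slot 10 ⇒ 0x22007 (P1/RW1/US1/PS0)
  lvl1: tbl 0x22, slot 27 ⇒ 0x26007 (P1/RW1/US1/PS0)
  lvl2: tbl 0x26, slot 9 ⇒ 0x27007 (P1/RW1/US1/PS0)
  lvl3: tbl 0x27, slot 19 ⇒ 0x35006 (P0/RW1/US1/PS0)
  → PAGE_NOT_PRESENT  (4 entries read)
#3 VA=0x100C040CD03 (w,user):
  lvl0: tbl 0x10, slot 2 ⇒ 0x2A007 (P1/RW1/US1/PS0)
  lvl1: tbl 0x2A, slot 3 ⇒ 0x2D007 (P1/RW1/US1/PS0)
  lvl2: tbl 0x2D, slot 2 ⇒ 0x2E007 (P1/RW1/US1/PS0)
  lvl3: tbl 0x2E, slot 12 ⇒ 0x30005 (P1/RW0/US1/PS0)
  → PROTECTION_VIOLATION  (4 entries read)

Access #1 PA: 0x1EE59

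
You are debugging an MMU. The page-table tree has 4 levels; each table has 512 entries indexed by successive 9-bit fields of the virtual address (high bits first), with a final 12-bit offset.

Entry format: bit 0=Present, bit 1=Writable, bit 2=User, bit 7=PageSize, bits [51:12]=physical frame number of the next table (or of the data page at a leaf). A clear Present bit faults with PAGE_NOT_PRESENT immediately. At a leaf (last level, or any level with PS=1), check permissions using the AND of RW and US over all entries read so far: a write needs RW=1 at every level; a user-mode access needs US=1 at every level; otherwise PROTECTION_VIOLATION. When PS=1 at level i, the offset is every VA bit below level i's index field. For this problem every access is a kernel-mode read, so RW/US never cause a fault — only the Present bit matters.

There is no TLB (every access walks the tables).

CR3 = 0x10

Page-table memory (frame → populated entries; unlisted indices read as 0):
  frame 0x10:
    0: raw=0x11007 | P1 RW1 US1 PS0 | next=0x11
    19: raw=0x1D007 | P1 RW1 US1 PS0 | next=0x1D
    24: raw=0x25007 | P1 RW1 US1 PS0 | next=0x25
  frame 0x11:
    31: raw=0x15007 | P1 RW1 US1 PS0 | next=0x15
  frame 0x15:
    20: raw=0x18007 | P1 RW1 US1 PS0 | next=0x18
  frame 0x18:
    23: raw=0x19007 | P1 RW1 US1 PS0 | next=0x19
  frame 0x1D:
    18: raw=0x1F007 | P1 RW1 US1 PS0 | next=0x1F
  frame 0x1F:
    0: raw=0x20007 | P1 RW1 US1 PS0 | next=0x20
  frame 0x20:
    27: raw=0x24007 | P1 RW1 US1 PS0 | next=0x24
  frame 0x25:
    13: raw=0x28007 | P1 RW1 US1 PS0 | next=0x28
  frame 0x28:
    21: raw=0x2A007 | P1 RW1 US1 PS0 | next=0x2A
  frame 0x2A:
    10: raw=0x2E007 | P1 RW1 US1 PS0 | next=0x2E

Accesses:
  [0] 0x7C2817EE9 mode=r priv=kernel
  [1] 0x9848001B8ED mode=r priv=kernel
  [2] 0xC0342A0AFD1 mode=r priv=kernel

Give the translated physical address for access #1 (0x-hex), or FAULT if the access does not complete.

Trace:
#0 VA=0x7C2817EE9 (r,kernel):
  L0: frame=0x10 idx=0 entry=0x11007 [P=1 RW=1 US=1 PS=0]
  L1: frame=0x11 idx=31 entry=0x15007 [P=1 RW=1 US=1 PS=0]
  L2: frame=0x15 idx=20 entry=0x18007 [P=1 RW=1 US=1 PS=0]
  L3: frame=0x18 idx=23 entry=0x19007 [P=1 RW=1 US=1 PS=0]
  ✓ 0x19EE9  — 4 lookups
#1 VA=0x9848001B8ED (r,kernel):
  L0: frame=0x10 idx=19 entry=0x1D007 [P=1 RW=1 US=1 PS=0]
  L1: frame=0x1D idx=18 entry=0x1F007 [P=1 RW=1 US=1 PS=0]
  L2: frame=0x1F idx=0 entry=0x20007 [P=1 RW=1 US=1 PS=0]
  L3: frame=0x20 idx=27 entry=0x24007 [P=1 RW=1 US=1 PS=0]
  ✓ 0x248ED  — 4 lookups
#2 VA=0xC0342A0AFD1 (r,kernel):
  L0: frame=0x10 idx=24 entry=0x25007 [P=1 RW=1 US=1 PS=0]
  L1: frame=0x25 idx=13 entry=0x28007 [P=1 RW=1 US=1 PS=0]
  L2: frame=0x28 idx=21 entry=0x2A007 [P=1 RW=1 US=1 PS=0]
  L3: frame=0x2A idx=10 entry=0x2E007 [P=1 RW=1 US=1 PS=0]
  ✓ 0x2EFD1  — 4 lookups

Access #1 PA: 0x248ED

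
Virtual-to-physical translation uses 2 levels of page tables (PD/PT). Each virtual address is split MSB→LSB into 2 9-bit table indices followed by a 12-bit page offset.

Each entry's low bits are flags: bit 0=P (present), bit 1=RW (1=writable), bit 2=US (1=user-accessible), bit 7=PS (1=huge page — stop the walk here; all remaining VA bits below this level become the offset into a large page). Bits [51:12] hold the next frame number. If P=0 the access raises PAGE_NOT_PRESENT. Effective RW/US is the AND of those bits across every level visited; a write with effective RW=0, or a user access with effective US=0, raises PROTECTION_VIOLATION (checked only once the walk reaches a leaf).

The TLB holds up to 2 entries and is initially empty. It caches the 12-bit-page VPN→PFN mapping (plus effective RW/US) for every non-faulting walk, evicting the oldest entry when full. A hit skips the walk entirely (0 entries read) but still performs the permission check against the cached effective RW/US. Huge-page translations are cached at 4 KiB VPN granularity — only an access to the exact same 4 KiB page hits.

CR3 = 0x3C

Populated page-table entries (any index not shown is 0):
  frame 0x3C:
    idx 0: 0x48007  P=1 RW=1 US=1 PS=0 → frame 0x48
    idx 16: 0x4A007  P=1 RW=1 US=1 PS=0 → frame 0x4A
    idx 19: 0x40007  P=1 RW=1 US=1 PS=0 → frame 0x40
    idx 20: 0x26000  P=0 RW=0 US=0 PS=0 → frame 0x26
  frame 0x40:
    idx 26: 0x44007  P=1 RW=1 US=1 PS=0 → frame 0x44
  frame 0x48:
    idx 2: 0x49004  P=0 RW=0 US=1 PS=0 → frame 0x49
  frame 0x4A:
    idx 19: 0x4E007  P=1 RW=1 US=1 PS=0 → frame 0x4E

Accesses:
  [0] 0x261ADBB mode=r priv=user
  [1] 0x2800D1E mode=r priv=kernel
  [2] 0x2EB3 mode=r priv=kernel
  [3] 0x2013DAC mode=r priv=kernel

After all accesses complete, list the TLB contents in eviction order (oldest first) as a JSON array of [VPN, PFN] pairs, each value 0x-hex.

Walk each access:
#0 VA=0x261ADBB (r,user):
  [0] read 0x3C idx=19: raw=0x40007 flags P=1 W=1 U=1 S=0
  [1] read 0x40 idx=26: raw=0x44007 flags P=1 W=1 U=1 S=0
  ✓ 0x44DBB  — 2 lookups
#1 VA=0x2800D1E (r,kernel):
  [0] read 0x3C idx=20: raw=0x26000 flags P=0 W=0 U=0 S=0
  ⇒ fault: PAGE_NOT_PRESENT  — 1 lookups
#2 VA=0x2EB3 (r,kernel):
  [0] read 0x3C idx=0: raw=0x48007 flags P=1 W=1 U=1 S=0
  [1] read 0x48 idx=2: raw=0x49004 flags P=0 W=0 U=1 S=0
  ⇒ fault: PAGE_NOT_PRESENT  — 2 lookups
#3 VA=0x2013DAC (r,kernel):
  [0] read 0x3C idx=16: raw=0x4A007 flags P=1 W=1 U=1 S=0
  [1] read 0x4A idx=19: raw=0x4E007 flags P=1 W=1 U=1 S=0
  ✓ 0x4EDAC  — 2 lookups

TLB: [["0x261A", "0x44"], ["0x2013", "0x4E"]]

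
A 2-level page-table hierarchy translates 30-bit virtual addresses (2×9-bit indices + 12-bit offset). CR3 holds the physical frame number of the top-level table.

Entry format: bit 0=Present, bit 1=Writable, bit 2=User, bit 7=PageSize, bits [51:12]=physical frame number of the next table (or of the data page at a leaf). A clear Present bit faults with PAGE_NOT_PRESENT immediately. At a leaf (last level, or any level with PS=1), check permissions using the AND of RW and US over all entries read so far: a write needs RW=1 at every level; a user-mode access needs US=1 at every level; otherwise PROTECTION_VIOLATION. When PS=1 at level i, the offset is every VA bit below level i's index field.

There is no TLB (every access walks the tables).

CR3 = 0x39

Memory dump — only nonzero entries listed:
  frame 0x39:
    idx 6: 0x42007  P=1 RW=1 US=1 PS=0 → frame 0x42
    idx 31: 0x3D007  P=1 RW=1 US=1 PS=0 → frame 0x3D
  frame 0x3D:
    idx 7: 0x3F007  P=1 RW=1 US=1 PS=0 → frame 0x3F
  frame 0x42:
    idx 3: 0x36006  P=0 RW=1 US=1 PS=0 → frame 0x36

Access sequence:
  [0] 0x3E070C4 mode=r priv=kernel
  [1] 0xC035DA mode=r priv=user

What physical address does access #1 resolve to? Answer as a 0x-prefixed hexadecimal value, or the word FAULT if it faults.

Trace:
#0 VA=0x3E070C4 (r,kernel):
  L0 @0x39[31] → 0x3D007  P=1,RW=1,US=1,PS=0
  L1 @0x3D[7] → 0x3F007  P=1,RW=1,US=1,PS=0
  ✓ 0x3F0C4  — 2 lookups
#1 VA=0xC035DA (r,user):
  L0 @0x39[6] → 0x42007  P=1,RW=1,US=1,PS=0
  L1 @0x42[3] → 0x36006  P=0,RW=1,US=1,PS=0
  ✗ PAGE_NOT_PRESENT  [2 reads]

Access #1 PA: FAULT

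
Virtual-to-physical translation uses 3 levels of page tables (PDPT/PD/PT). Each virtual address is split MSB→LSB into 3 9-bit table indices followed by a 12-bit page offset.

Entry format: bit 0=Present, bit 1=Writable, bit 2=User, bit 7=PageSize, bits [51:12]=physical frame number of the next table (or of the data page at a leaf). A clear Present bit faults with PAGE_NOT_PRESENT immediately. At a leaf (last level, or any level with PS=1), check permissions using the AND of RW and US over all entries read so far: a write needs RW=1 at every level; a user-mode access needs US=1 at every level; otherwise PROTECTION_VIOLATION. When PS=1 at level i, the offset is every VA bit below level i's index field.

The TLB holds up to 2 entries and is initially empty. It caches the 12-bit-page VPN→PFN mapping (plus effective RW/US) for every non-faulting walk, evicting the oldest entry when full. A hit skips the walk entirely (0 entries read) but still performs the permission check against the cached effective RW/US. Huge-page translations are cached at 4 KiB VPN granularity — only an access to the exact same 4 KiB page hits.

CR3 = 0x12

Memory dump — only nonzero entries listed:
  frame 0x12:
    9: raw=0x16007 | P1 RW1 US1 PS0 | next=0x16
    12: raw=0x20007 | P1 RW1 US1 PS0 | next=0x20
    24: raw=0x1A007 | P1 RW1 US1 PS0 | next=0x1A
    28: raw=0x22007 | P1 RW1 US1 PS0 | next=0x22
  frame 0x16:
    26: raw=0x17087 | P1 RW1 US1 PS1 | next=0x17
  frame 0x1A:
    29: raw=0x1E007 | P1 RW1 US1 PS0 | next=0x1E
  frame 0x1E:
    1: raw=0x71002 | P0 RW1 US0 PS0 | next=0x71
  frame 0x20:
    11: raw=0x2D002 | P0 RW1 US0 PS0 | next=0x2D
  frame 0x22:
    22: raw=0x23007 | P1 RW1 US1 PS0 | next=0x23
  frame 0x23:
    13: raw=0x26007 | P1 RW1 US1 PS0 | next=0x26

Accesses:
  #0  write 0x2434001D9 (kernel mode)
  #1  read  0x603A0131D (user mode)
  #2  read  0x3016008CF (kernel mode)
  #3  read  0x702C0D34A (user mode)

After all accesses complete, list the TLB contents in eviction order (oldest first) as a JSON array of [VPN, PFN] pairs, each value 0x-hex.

Per-access translation:
#0 VA=0x2434001D9 (w,kernel):
  L0: frame=0x12 idx=9 entry=0x16007 [P=1 RW=1 US=1 PS=0]
  L1: frame=0x16 idx=26 entry=0x17087 [P=1 RW=1 US=1 PS=1]
  ⇒ phys 0x171D9 (huge @L1)  [2 reads]
#1 VA=0x603A0131D (r,user):
  L0: frame=0x12 idx=24 entry=0x1A007 [P=1 RW=1 US=1 PS=0]
  L1: frame=0x1A idx=29 entry=0x1E007 [P=1 RW=1 US=1 PS=0]
  L2: frame=0x1E idx=1 entry=0x71002 [P=0 RW=1 US=0 PS=0]
  ✗ PAGE_NOT_PRESENT  [3 reads]
#2 VA=0x3016008CF (r,kernel):
  L0: frame=0x12 idx=12 entry=0x20007 [P=1 RW=1 US=1 PS=0]
  L1: frame=0x20 idx=11 entry=0x2D002 [P=0 RW=1 US=0 PS=0]
  ✗ PAGE_NOT_PRESENT  [2 reads]
#3 VA=0x702C0D34A (r,user):
  L0: frame=0x12 idx=28 entry=0x22007 [P=1 RW=1 US=1 PS=0]
  L1: frame=0x22 idx=22 entry=0x23007 [P=1 RW=1 US=1 PS=0]
  L2: frame=0x23 idx=13 entry=0x26007 [P=1 RW=1 US=1 PS=0]
  ⇒ phys 0x2634A  [3 reads]

TLB: [["0x243400", "0x17"], ["0x702C0D", "0x26"]]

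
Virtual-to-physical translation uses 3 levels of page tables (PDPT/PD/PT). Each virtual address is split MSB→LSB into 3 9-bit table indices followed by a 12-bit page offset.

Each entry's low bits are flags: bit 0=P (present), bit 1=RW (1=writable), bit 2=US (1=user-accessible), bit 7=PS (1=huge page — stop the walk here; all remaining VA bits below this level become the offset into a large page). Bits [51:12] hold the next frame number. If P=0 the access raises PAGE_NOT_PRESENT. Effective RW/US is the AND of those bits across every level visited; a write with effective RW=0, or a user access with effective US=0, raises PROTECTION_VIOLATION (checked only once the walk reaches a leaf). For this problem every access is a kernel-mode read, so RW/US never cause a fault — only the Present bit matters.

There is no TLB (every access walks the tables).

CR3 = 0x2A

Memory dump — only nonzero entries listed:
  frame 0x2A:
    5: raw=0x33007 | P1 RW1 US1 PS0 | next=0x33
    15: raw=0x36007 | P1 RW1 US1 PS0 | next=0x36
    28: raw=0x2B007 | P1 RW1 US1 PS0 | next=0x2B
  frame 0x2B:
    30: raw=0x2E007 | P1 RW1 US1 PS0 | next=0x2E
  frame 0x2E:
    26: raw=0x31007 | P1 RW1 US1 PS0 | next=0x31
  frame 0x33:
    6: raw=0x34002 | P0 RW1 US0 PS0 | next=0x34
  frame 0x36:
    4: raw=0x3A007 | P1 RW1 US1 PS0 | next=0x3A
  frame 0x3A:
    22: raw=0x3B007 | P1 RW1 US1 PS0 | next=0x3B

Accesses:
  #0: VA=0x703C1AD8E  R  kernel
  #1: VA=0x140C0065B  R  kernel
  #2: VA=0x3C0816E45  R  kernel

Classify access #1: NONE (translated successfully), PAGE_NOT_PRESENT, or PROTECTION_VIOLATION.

Walk each access:
#0 VA=0x703C1AD8E (r,kernel):
  L0 @0x2A[28] → 0x2B007  P=1,RW=1,US=1,PS=0
  L1 @0x2B[30] → 0x2E007  P=1,RW=1,US=1,PS=0
  L2 @0x2E[26] → 0x31007  P=1,RW=1,US=1,PS=0
  ✓ 0x31D8E  — 3 lookups
#1 VA=0x140C0065B (r,kernel):
  L0 @0x2A[5] → 0x33007  P=1,RW=1,US=1,PS=0
  L1 @0x33[6] → 0x34002  P=0,RW=1,US=0,PS=0
  → PAGE_NOT_PRESENT  (2 entries read)
#2 VA=0x3C0816E45 (r,kernel):
  L0 @0x2A[15] → 0x36007  P=1,RW=1,US=1,PS=0
  L1 @0x36[4] → 0x3A007  P=1,RW=1,US=1,PS=0
  L2 @0x3A[22] → 0x3B007  P=1,RW=1,US=1,PS=0
  ✓ 0x3BE45  — 3 lookups

Access #1 fault: PAGE_NOT_PRESENT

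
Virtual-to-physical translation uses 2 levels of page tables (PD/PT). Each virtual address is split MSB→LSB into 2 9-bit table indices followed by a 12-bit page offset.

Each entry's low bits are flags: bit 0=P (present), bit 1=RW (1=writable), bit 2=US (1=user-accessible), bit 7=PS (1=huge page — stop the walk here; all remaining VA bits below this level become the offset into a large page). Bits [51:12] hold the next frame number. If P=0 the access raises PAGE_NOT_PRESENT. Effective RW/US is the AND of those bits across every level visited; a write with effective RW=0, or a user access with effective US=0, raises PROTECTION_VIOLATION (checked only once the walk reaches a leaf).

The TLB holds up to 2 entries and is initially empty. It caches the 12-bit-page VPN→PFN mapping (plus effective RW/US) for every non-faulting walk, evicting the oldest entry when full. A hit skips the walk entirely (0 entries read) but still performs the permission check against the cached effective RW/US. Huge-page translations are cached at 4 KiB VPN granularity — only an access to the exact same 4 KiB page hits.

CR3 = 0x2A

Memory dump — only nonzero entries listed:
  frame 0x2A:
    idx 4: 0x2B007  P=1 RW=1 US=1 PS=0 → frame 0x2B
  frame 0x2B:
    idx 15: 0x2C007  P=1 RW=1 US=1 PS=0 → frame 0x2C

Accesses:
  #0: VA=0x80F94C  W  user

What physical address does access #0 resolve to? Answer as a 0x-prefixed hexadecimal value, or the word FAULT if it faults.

Walk each access:
#0 VA=0x80F94C (w,user):
  lvl0: tbl 0x2A, slot 4 ⇒ 0x2B007 (P1/RW1/US1/PS0)
  lvl1: tbl 0x2B, slot 15 ⇒ 0x2C007 (P1/RW1/US1/PS0)
  → PA=0x2C94C  (2 entries read)

Access #0 PA: 0x2C94C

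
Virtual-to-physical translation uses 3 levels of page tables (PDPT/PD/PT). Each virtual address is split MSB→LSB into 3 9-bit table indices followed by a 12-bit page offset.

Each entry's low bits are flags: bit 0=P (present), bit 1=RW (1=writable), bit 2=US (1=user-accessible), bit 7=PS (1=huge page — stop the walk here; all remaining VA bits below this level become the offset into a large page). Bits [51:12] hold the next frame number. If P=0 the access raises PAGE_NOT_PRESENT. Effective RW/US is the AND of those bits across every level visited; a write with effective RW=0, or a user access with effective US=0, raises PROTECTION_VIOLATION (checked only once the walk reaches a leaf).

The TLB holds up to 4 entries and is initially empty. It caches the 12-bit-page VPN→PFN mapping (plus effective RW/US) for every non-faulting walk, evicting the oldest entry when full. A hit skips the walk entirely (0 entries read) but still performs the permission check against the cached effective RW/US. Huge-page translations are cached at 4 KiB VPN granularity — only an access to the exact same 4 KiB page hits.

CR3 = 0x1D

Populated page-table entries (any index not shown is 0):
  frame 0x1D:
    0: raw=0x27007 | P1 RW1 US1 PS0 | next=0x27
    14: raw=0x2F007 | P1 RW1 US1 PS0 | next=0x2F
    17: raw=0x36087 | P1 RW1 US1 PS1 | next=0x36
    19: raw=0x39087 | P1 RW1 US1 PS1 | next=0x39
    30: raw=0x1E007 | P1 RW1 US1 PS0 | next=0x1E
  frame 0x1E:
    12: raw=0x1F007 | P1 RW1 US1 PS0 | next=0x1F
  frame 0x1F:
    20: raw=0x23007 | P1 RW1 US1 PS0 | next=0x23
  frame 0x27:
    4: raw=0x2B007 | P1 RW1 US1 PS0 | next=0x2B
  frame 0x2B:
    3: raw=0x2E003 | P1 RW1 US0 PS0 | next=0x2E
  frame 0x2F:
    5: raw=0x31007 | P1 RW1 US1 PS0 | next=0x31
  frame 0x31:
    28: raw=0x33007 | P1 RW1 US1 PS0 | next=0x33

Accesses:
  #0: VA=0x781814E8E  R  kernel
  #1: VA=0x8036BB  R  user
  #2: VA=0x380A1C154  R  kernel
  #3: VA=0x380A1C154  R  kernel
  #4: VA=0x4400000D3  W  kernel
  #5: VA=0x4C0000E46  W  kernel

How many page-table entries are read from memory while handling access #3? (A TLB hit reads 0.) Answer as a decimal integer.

Per-access translation:
#0 VA=0x781814E8E (r,kernel):
  lvl0: tbl 0x1D, slot 30 ⇒ 0x1E007 (P1/RW1/US1/PS0)
  lvl1: tbl 0x1E, slot 12 ⇒ 0x1F007 (P1/RW1/US1/PS0)
  lvl2: tbl 0x1F, slot 20 ⇒ 0x23007 (P1/RW1/US1/PS0)
  ⇒ phys 0x23E8E  [3 reads]
#1 VA=0x8036BB (r,user):
  lvl0: tbl 0x1D, slot 0 ⇒ 0x27007 (P1/RW1/US1/PS0)
  lvl1: tbl 0x27, slot 4 ⇒ 0x2B007 (P1/RW1/US1/PS0)
  lvl2: tbl 0x2B, slot 3 ⇒ 0x2E003 (P1/RW1/US0/PS0)
  ⇒ fault: PROTECTION_VIOLATION  — 3 lookups
#2 VA=0x380A1C154 (r,kernel):
  lvl0: tbl 0x1D, slot 14 ⇒ 0x2F007 (P1/RW1/US1/PS0)
  lvl1: tbl 0x2F, slot 5 ⇒ 0x31007 (P1/RW1/US1/PS0)
  lvl2: tbl 0x31, slot 28 ⇒ 0x33007 (P1/RW1/US1/PS0)
  ⇒ phys 0x33154  [3 reads]
#3 VA=0x380A1C154 (r,kernel):
  TLB hit vpn=0x380A1C → PA=0x33154
#4 VA=0x4400000D3 (w,kernel):
  lvl0: tbl 0x1D, slot 17 ⇒ 0x36087 (P1/RW1/US1/PS1)
  ⇒ phys 0x360D3 (huge @L0)  [1 reads]
#5 VA=0x4C0000E46 (w,kernel):
  lvl0: tbl 0x1D, slot 19 ⇒ 0x39087 (P1/RW1/US1/PS1)
  ⇒ phys 0x39E46 (huge @L0)  [1 reads]

Entries read for #3: 0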